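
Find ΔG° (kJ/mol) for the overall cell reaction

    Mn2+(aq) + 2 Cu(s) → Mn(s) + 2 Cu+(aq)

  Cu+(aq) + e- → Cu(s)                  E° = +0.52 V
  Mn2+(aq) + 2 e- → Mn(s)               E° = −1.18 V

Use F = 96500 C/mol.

+328 kJ/mol

In the reaction as written Mn2+(aq) is reduced, so the Mn²⁺/Mn couple is the cathode and Cu⁺/Cu is the anode.
E°cell = −1.18 − (+0.52) = −1.70 V; balancing electrons gives n = 2.
ΔG° = −nFE°cell = −(2)(96500)(−1.70) J/mol = +328 kJ/mol.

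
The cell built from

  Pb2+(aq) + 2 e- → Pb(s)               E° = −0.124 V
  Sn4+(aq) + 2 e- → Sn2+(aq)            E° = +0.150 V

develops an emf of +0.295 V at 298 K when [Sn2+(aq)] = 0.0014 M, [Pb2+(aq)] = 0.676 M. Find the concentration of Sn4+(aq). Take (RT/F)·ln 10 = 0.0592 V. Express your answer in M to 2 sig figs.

Sn⁴⁺/Sn²⁺ is the cathode (higher E°); E°cell = +0.150 − (−0.124) = +0.274 V with n = 2.
Since E = E° − (0.0592/n)·log Q, log Q = n(E° − E)/0.0592 = −0.709.
For Sn4+(aq) + Pb(s) → Sn2+(aq) + Pb2+(aq), the reaction quotient is Q = ([Sn2+(aq)]·[Pb2+(aq)]) / [Sn4+(aq)].
Substituting the known concentrations and solving, log [Sn4+(aq)] = −2.315 and [Sn4+(aq)] = 0.0048 M.

0.0048 M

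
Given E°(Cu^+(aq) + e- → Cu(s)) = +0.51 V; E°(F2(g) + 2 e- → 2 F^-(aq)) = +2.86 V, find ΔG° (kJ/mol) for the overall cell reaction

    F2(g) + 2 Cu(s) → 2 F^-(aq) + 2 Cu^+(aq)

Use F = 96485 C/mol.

−453 kJ/mol

In the reaction as written F2(g) is reduced, so the F₂/F⁻ couple is the cathode and Cu⁺/Cu is the anode.
E°cell = +2.86 − (+0.51) = +2.35 V; balancing electrons gives n = 2.
ΔG° = −nFE°cell = −(2)(96485)(+2.35) J/mol = −453 kJ/mol.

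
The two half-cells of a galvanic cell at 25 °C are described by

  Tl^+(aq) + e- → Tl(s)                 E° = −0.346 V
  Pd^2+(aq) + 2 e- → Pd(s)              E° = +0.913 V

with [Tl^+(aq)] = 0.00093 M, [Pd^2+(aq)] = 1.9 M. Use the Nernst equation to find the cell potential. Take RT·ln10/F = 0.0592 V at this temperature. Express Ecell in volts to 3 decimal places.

+1.447 V

Pd²⁺/Pd is reduced (cathode, E° = +0.913 V) and Tl⁺/Tl is oxidized (anode).
E°cell = E°cat − E°an = +0.913 − (−0.346) = +1.259 V; n = 2.
The balanced reaction is Pd^2+(aq) + 2 Tl(s) → Pd(s) + 2 Tl^+(aq), so Q = [Tl^+(aq)]^2 / [Pd^2+(aq)] = 4.55×10^−7 and log Q = −6.342.
E = E° − (0.0592/n)·log Q = +1.259 − (0.0592/2)(−6.342) = +1.447 V.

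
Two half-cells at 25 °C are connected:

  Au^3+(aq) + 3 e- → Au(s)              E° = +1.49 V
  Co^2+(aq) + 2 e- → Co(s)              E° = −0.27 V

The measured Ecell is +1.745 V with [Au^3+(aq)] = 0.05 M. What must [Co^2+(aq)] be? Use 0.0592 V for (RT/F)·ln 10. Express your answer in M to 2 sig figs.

Au³⁺/Au is the cathode (higher E°); E°cell = +1.49 − (−0.27) = +1.76 V with n = 6.
Rearranging E = E° − (0.0592/n)·log Q gives log Q = 6(+1.76 − (+1.745))/0.0592 = 1.520.
The balanced reaction is 2 Au^3+(aq) + 3 Co(s) → 2 Au(s) + 3 Co^2+(aq), so Q = [Co^2+(aq)]^3 / [Au^3+(aq)]^2.
Isolating [Co^2+(aq)] in Q = 10^{1.520} yields log [Co^2+(aq)] = −0.361, i.e. 0.44 M.

0.44 M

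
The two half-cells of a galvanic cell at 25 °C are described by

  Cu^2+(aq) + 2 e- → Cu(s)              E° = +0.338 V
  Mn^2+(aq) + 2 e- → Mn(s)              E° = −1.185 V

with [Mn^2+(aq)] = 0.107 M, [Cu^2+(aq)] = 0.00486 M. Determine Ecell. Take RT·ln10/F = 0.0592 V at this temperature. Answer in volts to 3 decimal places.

+1.483 V

Since E°(Cu²⁺/Cu) > E°(Mn²⁺/Mn), Cu²⁺/Cu serves as the cathode.
E°cell = +0.338 − (−1.185) = +1.523 V, with n = 2 electrons transferred.
Balancing gives Cu^2+(aq) + Mn(s) → Cu(s) + Mn^2+(aq); hence Q = [Mn^2+(aq)] / [Cu^2+(aq)] = 22 (log Q = 1.343).
Applying E = E° − (RT ln10/nF)·log Q gives +1.523 − (0.0592/2)(1.343) = +1.483 V.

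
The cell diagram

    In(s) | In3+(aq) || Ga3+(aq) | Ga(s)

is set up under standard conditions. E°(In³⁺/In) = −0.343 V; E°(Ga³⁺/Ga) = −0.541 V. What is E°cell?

By convention the left-hand electrode in cell notation is the anode (oxidation) and the right-hand electrode is the cathode (reduction).
E°cell = E°(right) − E°(left) = −0.541 − (−0.343) = −0.198 V.
The negative sign shows that, as written, the cell would require an external voltage to drive the reaction.

−0.198 V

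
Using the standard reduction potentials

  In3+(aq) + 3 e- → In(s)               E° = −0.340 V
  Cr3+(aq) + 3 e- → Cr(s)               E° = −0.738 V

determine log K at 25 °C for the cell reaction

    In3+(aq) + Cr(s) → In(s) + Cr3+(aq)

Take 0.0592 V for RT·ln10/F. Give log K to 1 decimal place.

log K = 20.2

The In³⁺/In couple is reduced (cathode); E°cell = −0.340 − (−0.738) = +0.398 V with n = 3.
At equilibrium E = 0, so log K = nE°cell / 0.0592 = (3)(+0.398) / 0.0592 = 20.2.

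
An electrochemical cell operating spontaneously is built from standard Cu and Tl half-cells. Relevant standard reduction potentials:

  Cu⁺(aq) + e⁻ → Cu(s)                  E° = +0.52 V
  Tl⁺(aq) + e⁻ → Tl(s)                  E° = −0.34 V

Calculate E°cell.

+0.86 V

Of the two couples in this cell, the one with the more positive reduction potential is reduced at the cathode: here that is Cu⁺/Cu (+0.52 V); Tl⁺/Tl (−0.34 V) is the anode.
E°cell = E°(cathode) − E°(anode) = +0.52 − (−0.34) = +0.86 V.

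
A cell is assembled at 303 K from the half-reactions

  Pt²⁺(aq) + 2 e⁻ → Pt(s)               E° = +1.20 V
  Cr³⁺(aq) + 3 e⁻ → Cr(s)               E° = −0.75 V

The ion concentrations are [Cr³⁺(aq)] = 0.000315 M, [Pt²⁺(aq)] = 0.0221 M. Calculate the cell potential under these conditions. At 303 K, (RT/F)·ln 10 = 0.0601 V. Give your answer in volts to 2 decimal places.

The Pt²⁺/Pt couple has the more positive E°, so it is the cathode; Cr³⁺/Cr is the anode.
E°cell = +1.20 − (−0.75) = +1.95 V, with n = 6 electrons transferred.
Balancing gives 3 Pt²⁺(aq) + 2 Cr(s) → 3 Pt(s) + 2 Cr³⁺(aq); hence Q = [Cr³⁺(aq)]^2 / [Pt²⁺(aq)]^3 = 0.00919 (log Q = −2.037).
By the Nernst equation, E = +1.95 − (0.0601/6)·(−2.037) = +1.97 V.

+1.97 V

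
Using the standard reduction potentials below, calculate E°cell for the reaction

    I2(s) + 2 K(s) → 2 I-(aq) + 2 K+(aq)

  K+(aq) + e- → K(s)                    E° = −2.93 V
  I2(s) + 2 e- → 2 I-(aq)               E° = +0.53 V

+3.46 V

I2(s) gains electrons, so the I₂/I⁻ couple is the cathode; the K⁺/K couple is the anode.
E°cell = E°(cathode) − E°(anode) = +0.53 − (−2.93) = +3.46 V.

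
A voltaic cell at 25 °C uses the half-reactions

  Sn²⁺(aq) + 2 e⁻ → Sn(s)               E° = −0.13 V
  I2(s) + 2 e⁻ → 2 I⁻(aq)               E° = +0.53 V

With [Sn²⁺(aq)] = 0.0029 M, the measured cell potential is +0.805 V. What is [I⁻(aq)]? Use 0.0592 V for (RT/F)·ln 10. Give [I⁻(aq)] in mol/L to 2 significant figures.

0.066 M

I₂/I⁻ is the cathode (higher E°); E°cell = +0.53 − (−0.13) = +0.66 V with n = 2.
Since E = E° − (0.0592/n)·log Q, log Q = n(E° − E)/0.0592 = −4.899.
Balancing electrons gives I2(s) + Sn(s) → 2 I⁻(aq) + Sn²⁺(aq); thus Q = [I⁻(aq)]^2·[Sn²⁺(aq)].
Solving for the unknown gives log [I⁻(aq)] = −1.181, so [I⁻(aq)] ≈ 0.066 M.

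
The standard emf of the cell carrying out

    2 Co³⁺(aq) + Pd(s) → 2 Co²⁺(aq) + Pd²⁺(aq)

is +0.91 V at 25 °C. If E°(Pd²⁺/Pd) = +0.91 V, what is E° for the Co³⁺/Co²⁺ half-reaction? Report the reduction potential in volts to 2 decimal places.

In the reaction as written the Co³⁺/Co²⁺ couple is reduced (cathode) and Pd²⁺/Pd is oxidized (anode), so E°cell = E°(Co³⁺/Co²⁺) − E°(Pd²⁺/Pd).
E°(Co³⁺/Co²⁺) = E°cell + E°(anode) = +0.91 + (+0.91) = +1.82 V.

+1.82 V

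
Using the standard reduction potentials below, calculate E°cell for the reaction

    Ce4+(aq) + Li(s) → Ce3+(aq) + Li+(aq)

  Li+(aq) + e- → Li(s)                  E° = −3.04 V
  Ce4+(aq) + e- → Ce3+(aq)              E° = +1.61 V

Ce4+(aq) gains electrons, so the Ce⁴⁺/Ce³⁺ couple is the cathode; the Li⁺/Li couple is the anode.
E°cell = E°(cathode) − E°(anode) = +1.61 − (−3.04) = +4.65 V.
The positive value indicates the reaction is spontaneous as written.

+4.65 V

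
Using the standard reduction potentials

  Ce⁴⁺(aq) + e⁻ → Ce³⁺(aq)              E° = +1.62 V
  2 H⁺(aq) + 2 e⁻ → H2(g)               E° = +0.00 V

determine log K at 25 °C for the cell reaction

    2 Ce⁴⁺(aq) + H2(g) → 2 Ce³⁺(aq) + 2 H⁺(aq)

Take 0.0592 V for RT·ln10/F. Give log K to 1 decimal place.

log K = 54.7

The Ce⁴⁺/Ce³⁺ couple is reduced (cathode); E°cell = +1.62 − (+0.00) = +1.62 V with n = 2.
At equilibrium E = 0, so log K = nE°cell / 0.0592 = (2)(+1.62) / 0.0592 = 54.7.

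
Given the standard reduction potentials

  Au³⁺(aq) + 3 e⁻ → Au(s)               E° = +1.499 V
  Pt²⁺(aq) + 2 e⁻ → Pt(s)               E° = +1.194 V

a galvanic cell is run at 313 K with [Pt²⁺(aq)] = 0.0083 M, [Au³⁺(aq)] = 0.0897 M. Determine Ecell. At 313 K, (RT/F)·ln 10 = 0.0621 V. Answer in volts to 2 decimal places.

Since E°(Au³⁺/Au) > E°(Pt²⁺/Pt), Au³⁺/Au serves as the cathode.
E°cell = E°cat − E°an = +1.499 − (+1.194) = +0.305 V; n = 6.
Balancing gives 2 Au³⁺(aq) + 3 Pt(s) → 2 Au(s) + 3 Pt²⁺(aq); hence Q = [Pt²⁺(aq)]^3 / [Au³⁺(aq)]^2 = 7.11×10^−5 (log Q = −4.148).
By the Nernst equation, E = +0.305 − (0.0621/6)·(−4.148) = +0.35 V.

+0.35 V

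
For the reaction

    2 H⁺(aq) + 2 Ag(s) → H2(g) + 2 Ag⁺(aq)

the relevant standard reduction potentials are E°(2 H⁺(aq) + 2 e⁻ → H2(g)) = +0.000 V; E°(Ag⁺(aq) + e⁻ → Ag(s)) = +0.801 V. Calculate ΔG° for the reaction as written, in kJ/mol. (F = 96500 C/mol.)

In the reaction as written H⁺(aq) is reduced, so the 2H⁺/H₂ couple is the cathode and Ag⁺/Ag is the anode.
E°cell = +0.000 − (+0.801) = −0.801 V; balancing electrons gives n = 2.
ΔG° = −nFE°cell = −(2)(96500)(−0.801) J/mol = +155 kJ/mol.

+155 kJ/mol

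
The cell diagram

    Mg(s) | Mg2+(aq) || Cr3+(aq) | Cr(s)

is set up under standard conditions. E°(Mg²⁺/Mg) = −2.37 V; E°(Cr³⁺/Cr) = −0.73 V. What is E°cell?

By convention the left-hand electrode in cell notation is the anode (oxidation) and the right-hand electrode is the cathode (reduction).
E°cell = E°(right) − E°(left) = −0.73 − (−2.37) = +1.64 V.

+1.64 V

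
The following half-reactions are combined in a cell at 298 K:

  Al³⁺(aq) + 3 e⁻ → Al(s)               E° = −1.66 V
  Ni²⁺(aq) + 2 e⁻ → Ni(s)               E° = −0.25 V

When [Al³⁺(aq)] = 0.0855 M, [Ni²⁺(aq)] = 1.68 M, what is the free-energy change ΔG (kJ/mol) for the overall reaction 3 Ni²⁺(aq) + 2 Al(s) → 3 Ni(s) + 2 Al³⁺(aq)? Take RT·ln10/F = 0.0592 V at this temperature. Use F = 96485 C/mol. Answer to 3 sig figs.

The standard cell potential is −0.25 − (−1.66) = +1.41 V, with n = 6 electrons in the balanced equation.
Here Q = [Al³⁺(aq)]^2 / [Ni²⁺(aq)]^3 = 0.00154 (log Q = −2.812), giving E = +1.41 − (0.0592/6)·(−2.812) = +1.4377 V.
Then ΔG = −nFE = −6 × 96485 × +1.4377 J/mol = −832 kJ/mol.

−832 kJ/mol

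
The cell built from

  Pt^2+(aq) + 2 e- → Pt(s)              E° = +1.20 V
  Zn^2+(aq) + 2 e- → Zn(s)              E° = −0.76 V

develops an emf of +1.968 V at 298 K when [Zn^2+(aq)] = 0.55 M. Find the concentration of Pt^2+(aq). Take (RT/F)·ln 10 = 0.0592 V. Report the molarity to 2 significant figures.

1.0 M

With Pt²⁺/Pt at the cathode and Zn²⁺/Zn at the anode, E°cell = +1.20 − (−0.76) = +1.96 V (n = 2).
Since E = E° − (0.0592/n)·log Q, log Q = n(E° − E)/0.0592 = −0.270.
The balanced reaction is Pt^2+(aq) + Zn(s) → Pt(s) + Zn^2+(aq), so Q = [Zn^2+(aq)] / [Pt^2+(aq)].
Solving for the unknown gives log [Pt^2+(aq)] = 0.010, so [Pt^2+(aq)] ≈ 1.0 M.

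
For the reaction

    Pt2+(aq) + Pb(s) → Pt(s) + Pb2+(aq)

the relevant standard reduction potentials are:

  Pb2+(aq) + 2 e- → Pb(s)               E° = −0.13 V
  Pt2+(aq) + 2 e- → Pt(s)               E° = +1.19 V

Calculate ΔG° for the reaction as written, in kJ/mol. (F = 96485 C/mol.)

In the reaction as written Pt2+(aq) is reduced, so the Pt²⁺/Pt couple is the cathode and Pb²⁺/Pb is the anode.
E°cell = +1.19 − (−0.13) = +1.32 V; balancing electrons gives n = 2.
ΔG° = −nFE°cell = −(2)(96485)(+1.32) J/mol = −255 kJ/mol.

−255 kJ/mol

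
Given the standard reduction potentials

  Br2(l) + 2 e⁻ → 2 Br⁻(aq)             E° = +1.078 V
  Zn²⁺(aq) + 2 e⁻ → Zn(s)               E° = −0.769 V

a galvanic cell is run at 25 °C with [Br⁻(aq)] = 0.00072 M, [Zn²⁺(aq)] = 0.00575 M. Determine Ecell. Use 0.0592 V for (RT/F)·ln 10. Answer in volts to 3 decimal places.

Since E°(Br₂/Br⁻) > E°(Zn²⁺/Zn), Br₂/Br⁻ serves as the cathode.
The standard potential is +1.078 − (−0.769) = +1.847 V and the balanced reaction transfers n = 2 electrons.
The balanced reaction is Br2(l) + Zn(s) → 2 Br⁻(aq) + Zn²⁺(aq), so Q = [Br⁻(aq)]^2·[Zn²⁺(aq)] = 2.98×10^−9 and log Q = −8.526.
Applying E = E° − (RT ln10/nF)·log Q gives +1.847 − (0.0592/2)(−8.526) = +2.099 V.

+2.099 V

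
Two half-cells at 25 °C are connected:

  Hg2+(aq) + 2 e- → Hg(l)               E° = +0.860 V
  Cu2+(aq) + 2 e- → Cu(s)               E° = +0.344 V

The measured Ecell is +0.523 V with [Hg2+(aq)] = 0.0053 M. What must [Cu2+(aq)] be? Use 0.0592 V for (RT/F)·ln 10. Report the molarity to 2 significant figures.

0.0031 M

The Hg²⁺/Hg couple has the larger reduction potential, so it is the cathode: E°cell = +0.860 − (+0.344) = +0.516 V and n = 2.
Since E = E° − (0.0592/n)·log Q, log Q = n(E° − E)/0.0592 = −0.236.
The balanced reaction is Hg2+(aq) + Cu(s) → Hg(l) + Cu2+(aq), so Q = [Cu2+(aq)] / [Hg2+(aq)].
Solving for the unknown gives log [Cu2+(aq)] = −2.512, so [Cu2+(aq)] ≈ 0.0031 M.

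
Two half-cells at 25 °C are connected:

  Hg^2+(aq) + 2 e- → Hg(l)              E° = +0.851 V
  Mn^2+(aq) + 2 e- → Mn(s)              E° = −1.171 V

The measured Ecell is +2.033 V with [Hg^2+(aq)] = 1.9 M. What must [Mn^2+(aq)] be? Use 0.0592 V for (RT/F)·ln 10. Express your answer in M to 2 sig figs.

The Hg²⁺/Hg couple has the larger reduction potential, so it is the cathode: E°cell = +0.851 − (−1.171) = +2.022 V and n = 2.
Since E = E° − (0.0592/n)·log Q, log Q = n(E° − E)/0.0592 = −0.372.
The balanced reaction is Hg^2+(aq) + Mn(s) → Hg(l) + Mn^2+(aq), so Q = [Mn^2+(aq)] / [Hg^2+(aq)].
Substituting the known concentrations and solving, log [Mn^2+(aq)] = −0.093 and [Mn^2+(aq)] = 0.81 M.

0.81 M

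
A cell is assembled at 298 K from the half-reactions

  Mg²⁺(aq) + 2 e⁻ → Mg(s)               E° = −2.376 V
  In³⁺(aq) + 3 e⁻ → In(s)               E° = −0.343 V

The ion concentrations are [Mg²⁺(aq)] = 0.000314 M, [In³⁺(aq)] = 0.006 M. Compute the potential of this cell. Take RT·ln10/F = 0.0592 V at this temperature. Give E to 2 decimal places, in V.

The In³⁺/In couple has the more positive E°, so it is the cathode; Mg²⁺/Mg is the anode.
E°cell = −0.343 − (−2.376) = +2.033 V, with n = 6 electrons transferred.
The balanced reaction is 2 In³⁺(aq) + 3 Mg(s) → 2 In(s) + 3 Mg²⁺(aq), so Q = [Mg²⁺(aq)]^3 / [In³⁺(aq)]^2 = 8.6×10^−7 and log Q = −6.066.
Applying E = E° − (RT ln10/nF)·log Q gives +2.033 − (0.0592/6)(−6.066) = +2.09 V.

+2.09 V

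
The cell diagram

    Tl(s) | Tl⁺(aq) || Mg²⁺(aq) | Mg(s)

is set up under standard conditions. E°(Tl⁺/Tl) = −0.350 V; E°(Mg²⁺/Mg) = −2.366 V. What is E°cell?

By convention the left-hand electrode in cell notation is the anode (oxidation) and the right-hand electrode is the cathode (reduction).
E°cell = E°(right) − E°(left) = −2.366 − (−0.350) = −2.016 V.
The negative sign shows that, as written, the cell would require an external voltage to drive the reaction.

−2.016 V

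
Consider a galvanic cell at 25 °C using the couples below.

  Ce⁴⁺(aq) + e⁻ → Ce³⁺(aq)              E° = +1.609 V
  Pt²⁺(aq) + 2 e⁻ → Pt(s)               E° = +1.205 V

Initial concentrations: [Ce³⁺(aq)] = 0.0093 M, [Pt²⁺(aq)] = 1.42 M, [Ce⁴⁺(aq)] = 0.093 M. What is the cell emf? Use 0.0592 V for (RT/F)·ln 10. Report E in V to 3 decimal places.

The Ce⁴⁺/Ce³⁺ couple has the more positive E°, so it is the cathode; Pt²⁺/Pt is the anode.
E°cell = +1.609 − (+1.205) = +0.404 V, with n = 2 electrons transferred.
For the overall reaction 2 Ce⁴⁺(aq) + Pt(s) → 2 Ce³⁺(aq) + Pt²⁺(aq), Q = ([Ce³⁺(aq)]^2·[Pt²⁺(aq)]) / [Ce⁴⁺(aq)]^2 = 0.0142, giving log Q = −1.848.
By the Nernst equation, E = +0.404 − (0.0592/2)·(−1.848) = +0.459 V.

+0.459 V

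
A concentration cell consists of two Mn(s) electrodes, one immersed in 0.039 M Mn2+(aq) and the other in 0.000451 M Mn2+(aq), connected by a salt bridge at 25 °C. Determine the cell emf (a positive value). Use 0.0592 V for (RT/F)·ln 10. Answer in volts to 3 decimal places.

For a concentration cell E°cell = 0, since both electrodes use the same couple.
The compartment with the higher Mn2+(aq) concentration (0.039 M) acts as the cathode; ions are reduced there and produced at the dilute (0.000451 M) anode.
With n = 2, Ecell = −(0.0592/2)·log([dilute]/[conc]) = −(0.0592/2)·log(0.000451/0.039) = +0.057 V.

0.057 V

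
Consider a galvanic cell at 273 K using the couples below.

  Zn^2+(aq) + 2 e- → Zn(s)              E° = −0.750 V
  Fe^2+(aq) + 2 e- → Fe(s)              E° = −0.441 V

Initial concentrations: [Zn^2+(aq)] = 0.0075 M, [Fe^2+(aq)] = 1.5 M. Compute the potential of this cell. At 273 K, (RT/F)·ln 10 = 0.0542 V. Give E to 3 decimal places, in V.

+0.371 V

The Fe²⁺/Fe couple has the more positive E°, so it is the cathode; Zn²⁺/Zn is the anode.
E°cell = E°cat − E°an = −0.441 − (−0.750) = +0.309 V; n = 2.
The balanced reaction is Fe^2+(aq) + Zn(s) → Fe(s) + Zn^2+(aq), so Q = [Zn^2+(aq)] / [Fe^2+(aq)] = 0.005 and log Q = −2.301.
E = E° − (0.0542/n)·log Q = +0.309 − (0.0542/2)(−2.301) = +0.371 V.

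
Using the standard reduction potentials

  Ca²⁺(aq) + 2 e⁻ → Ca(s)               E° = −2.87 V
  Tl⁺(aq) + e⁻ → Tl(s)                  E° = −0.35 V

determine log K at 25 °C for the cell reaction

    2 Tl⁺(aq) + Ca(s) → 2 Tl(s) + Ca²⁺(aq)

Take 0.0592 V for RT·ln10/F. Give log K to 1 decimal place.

log K = 85.1

The Tl⁺/Tl couple is reduced (cathode); E°cell = −0.35 − (−2.87) = +2.52 V with n = 2.
At equilibrium E = 0, so log K = nE°cell / 0.0592 = (2)(+2.52) / 0.0592 = 85.1.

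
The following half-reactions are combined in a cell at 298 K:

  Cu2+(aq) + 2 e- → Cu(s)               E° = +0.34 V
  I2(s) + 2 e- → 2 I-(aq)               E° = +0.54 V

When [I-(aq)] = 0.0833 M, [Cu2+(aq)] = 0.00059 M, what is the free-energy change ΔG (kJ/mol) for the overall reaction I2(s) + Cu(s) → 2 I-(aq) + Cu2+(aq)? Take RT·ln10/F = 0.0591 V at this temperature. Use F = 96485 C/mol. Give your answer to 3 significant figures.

−69.3 kJ/mol

The standard cell potential is +0.54 − (+0.34) = +0.20 V, with n = 2 electrons in the balanced equation.
The reaction quotient is [I-(aq)]^2·[Cu2+(aq)] = 4.09×10^−6; by Nernst, E = +0.20 − (0.0591/2)(−5.388) = +0.3592 V.
Then ΔG = −nFE = −2 × 96485 × +0.3592 J/mol = −69.3 kJ/mol.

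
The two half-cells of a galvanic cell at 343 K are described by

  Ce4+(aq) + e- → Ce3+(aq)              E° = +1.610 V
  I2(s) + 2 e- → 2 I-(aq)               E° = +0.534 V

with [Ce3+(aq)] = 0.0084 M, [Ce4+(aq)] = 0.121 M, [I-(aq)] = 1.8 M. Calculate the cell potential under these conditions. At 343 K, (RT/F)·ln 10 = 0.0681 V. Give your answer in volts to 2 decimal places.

+1.17 V

Ce⁴⁺/Ce³⁺ is reduced (cathode, E° = +1.610 V) and I₂/I⁻ is oxidized (anode).
E°cell = E°cat − E°an = +1.610 − (+0.534) = +1.076 V; n = 2.
For the overall reaction 2 Ce4+(aq) + 2 I-(aq) → 2 Ce3+(aq) + I2(s), Q = [Ce3+(aq)]^2 / ([Ce4+(aq)]^2·[I-(aq)]^2) = 0.00149, giving log Q = −2.828.
E = E° − (0.0681/n)·log Q = +1.076 − (0.0681/2)(−2.828) = +1.17 V.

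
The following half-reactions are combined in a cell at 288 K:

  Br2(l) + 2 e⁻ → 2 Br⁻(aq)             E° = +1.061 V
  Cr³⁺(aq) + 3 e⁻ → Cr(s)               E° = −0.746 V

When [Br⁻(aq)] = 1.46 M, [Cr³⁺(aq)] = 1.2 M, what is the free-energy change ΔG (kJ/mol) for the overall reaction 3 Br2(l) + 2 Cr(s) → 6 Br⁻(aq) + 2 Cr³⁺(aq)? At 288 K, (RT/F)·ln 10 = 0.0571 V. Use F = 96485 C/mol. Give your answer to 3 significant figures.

−1040 kJ/mol

The standard cell potential is +1.061 − (−0.746) = +1.807 V, with n = 6 electrons in the balanced equation.
Q = [Br⁻(aq)]^6·[Cr³⁺(aq)]^2 = 13.9, so log Q = 1.144 and E = +1.807 − (0.0571/6)(1.144) = +1.7961 V.
Finally ΔG = −nFE = −(6)(96485 C/mol)(+1.7961 V) = −1040 kJ/mol.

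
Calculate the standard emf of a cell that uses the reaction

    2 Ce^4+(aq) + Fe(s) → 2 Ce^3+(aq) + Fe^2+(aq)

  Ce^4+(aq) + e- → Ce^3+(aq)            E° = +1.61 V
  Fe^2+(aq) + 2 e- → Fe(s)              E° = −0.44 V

In the reaction as written, Ce^4+(aq) is reduced (cathode) and Fe^2+(aq) is produced by oxidation at the anode.
E°cell = E°(cathode) − E°(anode) = +1.61 − (−0.44) = +2.05 V.
The positive value indicates the reaction is spontaneous as written.

+2.05 V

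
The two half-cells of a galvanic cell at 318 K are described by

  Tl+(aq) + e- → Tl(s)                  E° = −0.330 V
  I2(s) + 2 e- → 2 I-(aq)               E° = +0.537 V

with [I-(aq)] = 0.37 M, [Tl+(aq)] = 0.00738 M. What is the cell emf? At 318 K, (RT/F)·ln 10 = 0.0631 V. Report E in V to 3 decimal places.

+1.029 V

The I₂/I⁻ couple has the more positive E°, so it is the cathode; Tl⁺/Tl is the anode.
E°cell = +0.537 − (−0.330) = +0.867 V, with n = 2 electrons transferred.
For the overall reaction I2(s) + 2 Tl(s) → 2 I-(aq) + 2 Tl+(aq), Q = [I-(aq)]^2·[Tl+(aq)]^2 = 7.46×10^−6, giving log Q = −5.127.
E = E° − (0.0631/n)·log Q = +0.867 − (0.0631/2)(−5.127) = +1.029 V.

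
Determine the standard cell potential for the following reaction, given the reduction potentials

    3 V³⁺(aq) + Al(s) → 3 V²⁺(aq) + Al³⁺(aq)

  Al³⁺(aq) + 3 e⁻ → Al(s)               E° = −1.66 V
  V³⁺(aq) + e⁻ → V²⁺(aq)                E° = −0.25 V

In the reaction as written, V³⁺(aq) is reduced (cathode) and Al³⁺(aq) is produced by oxidation at the anode.
E°cell = E°(cathode) − E°(anode) = −0.25 − (−1.66) = +1.41 V.
The positive value indicates the reaction is spontaneous as written.

+1.41 V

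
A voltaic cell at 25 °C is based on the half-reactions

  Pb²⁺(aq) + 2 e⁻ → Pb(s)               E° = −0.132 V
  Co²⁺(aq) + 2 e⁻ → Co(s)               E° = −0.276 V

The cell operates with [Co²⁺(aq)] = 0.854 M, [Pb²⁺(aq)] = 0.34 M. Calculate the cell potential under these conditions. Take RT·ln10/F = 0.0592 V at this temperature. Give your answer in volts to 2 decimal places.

+0.13 V

Since E°(Pb²⁺/Pb) > E°(Co²⁺/Co), Pb²⁺/Pb serves as the cathode.
E°cell = E°cat − E°an = −0.132 − (−0.276) = +0.144 V; n = 2.
For the overall reaction Pb²⁺(aq) + Co(s) → Pb(s) + Co²⁺(aq), Q = [Co²⁺(aq)] / [Pb²⁺(aq)] = 2.51, giving log Q = 0.400.
Applying E = E° − (RT ln10/nF)·log Q gives +0.144 − (0.0592/2)(0.400) = +0.13 V.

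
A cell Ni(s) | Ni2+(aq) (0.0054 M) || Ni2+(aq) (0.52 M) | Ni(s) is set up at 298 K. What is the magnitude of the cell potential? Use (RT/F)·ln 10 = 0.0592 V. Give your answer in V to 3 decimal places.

0.059 V

For a concentration cell E°cell = 0, since both electrodes use the same couple.
The compartment with the higher Ni2+(aq) concentration (0.52 M) acts as the cathode; ions are reduced there and produced at the dilute (0.0054 M) anode.
With n = 2, Ecell = −(0.0592/2)·log([dilute]/[conc]) = −(0.0592/2)·log(0.0054/0.52) = +0.059 V.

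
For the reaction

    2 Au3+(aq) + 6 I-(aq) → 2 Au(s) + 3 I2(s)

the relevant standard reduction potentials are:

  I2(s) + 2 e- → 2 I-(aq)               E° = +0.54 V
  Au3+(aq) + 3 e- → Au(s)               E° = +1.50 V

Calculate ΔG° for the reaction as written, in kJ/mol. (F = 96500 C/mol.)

In the reaction as written Au3+(aq) is reduced, so the Au³⁺/Au couple is the cathode and I₂/I⁻ is the anode.
E°cell = +1.50 − (+0.54) = +0.96 V; balancing electrons gives n = 6.
ΔG° = −nFE°cell = −(6)(96500)(+0.96) J/mol = −556 kJ/mol.

−556 kJ/mol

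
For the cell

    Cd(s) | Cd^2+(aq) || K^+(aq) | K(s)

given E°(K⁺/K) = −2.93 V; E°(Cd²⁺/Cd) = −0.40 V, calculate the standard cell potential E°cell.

By convention the left-hand electrode in cell notation is the anode (oxidation) and the right-hand electrode is the cathode (reduction).
E°cell = E°(right) − E°(left) = −2.93 − (−0.40) = −2.53 V.
The negative sign shows that, as written, the cell would require an external voltage to drive the reaction.

−2.53 V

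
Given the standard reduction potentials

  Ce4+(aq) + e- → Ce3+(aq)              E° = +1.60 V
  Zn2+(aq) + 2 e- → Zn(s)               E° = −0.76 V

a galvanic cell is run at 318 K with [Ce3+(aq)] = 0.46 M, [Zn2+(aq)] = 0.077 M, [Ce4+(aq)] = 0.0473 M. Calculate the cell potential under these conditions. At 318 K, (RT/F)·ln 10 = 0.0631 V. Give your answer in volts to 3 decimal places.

Ce⁴⁺/Ce³⁺ is reduced (cathode, E° = +1.60 V) and Zn²⁺/Zn is oxidized (anode).
E°cell = E°cat − E°an = +1.60 − (−0.76) = +2.36 V; n = 2.
For the overall reaction 2 Ce4+(aq) + Zn(s) → 2 Ce3+(aq) + Zn2+(aq), Q = ([Ce3+(aq)]^2·[Zn2+(aq)]) / [Ce4+(aq)]^2 = 7.28, giving log Q = 0.862.
By the Nernst equation, E = +2.36 − (0.0631/2)·(0.862) = +2.333 V.

+2.333 V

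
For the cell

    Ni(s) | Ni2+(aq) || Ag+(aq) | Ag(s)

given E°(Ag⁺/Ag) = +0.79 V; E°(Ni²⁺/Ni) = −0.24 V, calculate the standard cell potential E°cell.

By convention the left-hand electrode in cell notation is the anode (oxidation) and the right-hand electrode is the cathode (reduction).
E°cell = E°(right) − E°(left) = +0.79 − (−0.24) = +1.03 V.

+1.03 V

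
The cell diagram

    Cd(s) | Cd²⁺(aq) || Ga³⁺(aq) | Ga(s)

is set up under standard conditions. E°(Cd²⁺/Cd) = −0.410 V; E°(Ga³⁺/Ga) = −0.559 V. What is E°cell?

By convention the left-hand electrode in cell notation is the anode (oxidation) and the right-hand electrode is the cathode (reduction).
E°cell = E°(right) − E°(left) = −0.559 − (−0.410) = −0.149 V.
The negative sign shows that, as written, the cell would require an external voltage to drive the reaction.

−0.149 V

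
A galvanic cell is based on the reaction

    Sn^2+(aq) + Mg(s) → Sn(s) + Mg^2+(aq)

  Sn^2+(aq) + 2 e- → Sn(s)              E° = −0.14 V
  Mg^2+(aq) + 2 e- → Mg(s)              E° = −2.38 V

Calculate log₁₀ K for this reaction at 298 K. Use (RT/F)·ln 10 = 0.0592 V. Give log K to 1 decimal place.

The Sn²⁺/Sn couple is reduced (cathode); E°cell = −0.14 − (−2.38) = +2.24 V with n = 2.
At equilibrium E = 0, so log K = nE°cell / 0.0592 = (2)(+2.24) / 0.0592 = 75.7.

log K = 75.7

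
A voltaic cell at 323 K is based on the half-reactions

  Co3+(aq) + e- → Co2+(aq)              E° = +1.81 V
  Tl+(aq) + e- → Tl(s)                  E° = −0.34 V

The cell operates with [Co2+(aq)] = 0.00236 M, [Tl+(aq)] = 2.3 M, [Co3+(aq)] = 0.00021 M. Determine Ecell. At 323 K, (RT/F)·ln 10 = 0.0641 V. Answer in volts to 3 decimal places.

The Co³⁺/Co²⁺ couple has the more positive E°, so it is the cathode; Tl⁺/Tl is the anode.
E°cell = +1.81 − (−0.34) = +2.15 V, with n = 1 electron transferred.
The balanced reaction is Co3+(aq) + Tl(s) → Co2+(aq) + Tl+(aq), so Q = ([Co2+(aq)]·[Tl+(aq)]) / [Co3+(aq)] = 25.8 and log Q = 1.412.
By the Nernst equation, E = +2.15 − (0.0641/1)·(1.412) = +2.059 V.

+2.059 V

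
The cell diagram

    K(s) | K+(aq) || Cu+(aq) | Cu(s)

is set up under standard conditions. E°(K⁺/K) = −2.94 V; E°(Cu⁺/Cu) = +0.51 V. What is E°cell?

+3.45 V

By convention the left-hand electrode in cell notation is the anode (oxidation) and the right-hand electrode is the cathode (reduction).
E°cell = E°(right) − E°(left) = +0.51 − (−2.94) = +3.45 V.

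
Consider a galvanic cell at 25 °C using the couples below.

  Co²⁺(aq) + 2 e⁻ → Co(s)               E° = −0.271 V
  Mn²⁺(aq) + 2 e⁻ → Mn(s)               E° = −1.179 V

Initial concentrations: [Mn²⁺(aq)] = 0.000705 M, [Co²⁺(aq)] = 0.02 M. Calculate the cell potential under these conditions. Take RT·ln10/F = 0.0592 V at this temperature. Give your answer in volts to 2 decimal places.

+0.95 V

The Co²⁺/Co couple has the more positive E°, so it is the cathode; Mn²⁺/Mn is the anode.
E°cell = −0.271 − (−1.179) = +0.908 V, with n = 2 electrons transferred.
Balancing gives Co²⁺(aq) + Mn(s) → Co(s) + Mn²⁺(aq); hence Q = [Mn²⁺(aq)] / [Co²⁺(aq)] = 0.0352 (log Q = −1.453).
E = E° − (0.0592/n)·log Q = +0.908 − (0.0592/2)(−1.453) = +0.95 V.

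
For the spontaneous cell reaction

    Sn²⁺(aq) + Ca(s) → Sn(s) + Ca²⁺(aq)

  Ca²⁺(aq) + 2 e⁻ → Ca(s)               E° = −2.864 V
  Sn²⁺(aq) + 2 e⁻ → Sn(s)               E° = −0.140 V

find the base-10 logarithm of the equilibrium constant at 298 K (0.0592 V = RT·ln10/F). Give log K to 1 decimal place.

log K = 92.0

The Sn²⁺/Sn couple is reduced (cathode); E°cell = −0.140 − (−2.864) = +2.724 V with n = 2.
At equilibrium E = 0, so log K = nE°cell / 0.0592 = (2)(+2.724) / 0.0592 = 92.0.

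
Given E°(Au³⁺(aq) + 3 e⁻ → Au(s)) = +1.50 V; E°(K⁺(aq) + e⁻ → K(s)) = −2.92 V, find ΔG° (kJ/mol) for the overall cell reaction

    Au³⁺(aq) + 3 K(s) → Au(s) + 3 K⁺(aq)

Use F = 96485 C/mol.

In the reaction as written Au³⁺(aq) is reduced, so the Au³⁺/Au couple is the cathode and K⁺/K is the anode.
E°cell = +1.50 − (−2.92) = +4.42 V; balancing electrons gives n = 3.
ΔG° = −nFE°cell = −(3)(96485)(+4.42) J/mol = −1279 kJ/mol.

−1279 kJ/mol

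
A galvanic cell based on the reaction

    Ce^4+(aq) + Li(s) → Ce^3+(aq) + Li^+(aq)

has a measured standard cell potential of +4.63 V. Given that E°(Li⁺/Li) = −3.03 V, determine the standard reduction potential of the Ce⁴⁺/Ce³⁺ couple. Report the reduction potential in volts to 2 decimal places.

In the reaction as written the Ce⁴⁺/Ce³⁺ couple is reduced (cathode) and Li⁺/Li is oxidized (anode), so E°cell = E°(Ce⁴⁺/Ce³⁺) − E°(Li⁺/Li).
E°(Ce⁴⁺/Ce³⁺) = E°cell + E°(anode) = +4.63 + (−3.03) = +1.60 V.

+1.60 V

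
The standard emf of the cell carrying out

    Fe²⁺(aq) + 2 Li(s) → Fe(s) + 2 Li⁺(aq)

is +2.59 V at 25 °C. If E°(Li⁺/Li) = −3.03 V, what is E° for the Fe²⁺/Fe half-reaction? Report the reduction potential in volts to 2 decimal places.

−0.44 V

In the reaction as written the Fe²⁺/Fe couple is reduced (cathode) and Li⁺/Li is oxidized (anode), so E°cell = E°(Fe²⁺/Fe) − E°(Li⁺/Li).
E°(Fe²⁺/Fe) = E°cell + E°(anode) = +2.59 + (−3.03) = −0.44 V.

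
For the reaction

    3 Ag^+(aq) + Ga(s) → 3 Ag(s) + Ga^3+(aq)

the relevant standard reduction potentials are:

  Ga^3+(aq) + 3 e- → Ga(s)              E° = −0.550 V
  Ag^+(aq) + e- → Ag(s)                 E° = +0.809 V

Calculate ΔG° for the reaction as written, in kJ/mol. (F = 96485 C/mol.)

In the reaction as written Ag^+(aq) is reduced, so the Ag⁺/Ag couple is the cathode and Ga³⁺/Ga is the anode.
E°cell = +0.809 − (−0.550) = +1.359 V; balancing electrons gives n = 3.
ΔG° = −nFE°cell = −(3)(96485)(+1.359) J/mol = −393 kJ/mol.

−393 kJ/mol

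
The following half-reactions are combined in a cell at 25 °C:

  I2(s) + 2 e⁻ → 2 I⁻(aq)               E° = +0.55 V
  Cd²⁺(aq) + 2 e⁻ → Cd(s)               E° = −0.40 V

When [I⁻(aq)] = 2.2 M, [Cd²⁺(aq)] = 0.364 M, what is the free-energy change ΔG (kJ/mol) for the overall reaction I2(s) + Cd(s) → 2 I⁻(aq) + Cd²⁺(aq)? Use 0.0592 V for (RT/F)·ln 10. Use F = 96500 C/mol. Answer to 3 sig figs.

−182 kJ/mol

E°cell = +0.55 − (−0.40) = +0.95 V; the balanced reaction transfers n = 2 electrons.
The reaction quotient is [I⁻(aq)]^2·[Cd²⁺(aq)] = 1.76; by Nernst, E = +0.95 − (0.0592/2)(0.246) = +0.9427 V.
ΔG = −nFE = −(2)(96500)(+0.9427) J/mol = −182 kJ/mol.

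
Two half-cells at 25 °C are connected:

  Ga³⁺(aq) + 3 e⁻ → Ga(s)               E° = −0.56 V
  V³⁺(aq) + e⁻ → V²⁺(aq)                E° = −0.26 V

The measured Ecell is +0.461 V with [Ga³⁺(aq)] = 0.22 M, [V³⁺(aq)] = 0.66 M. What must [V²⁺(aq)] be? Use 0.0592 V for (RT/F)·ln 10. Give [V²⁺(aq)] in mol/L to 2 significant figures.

With V³⁺/V²⁺ at the cathode and Ga³⁺/Ga at the anode, E°cell = −0.26 − (−0.56) = +0.30 V (n = 3).
From the Nernst equation, log Q = n(E° − E)/0.0592 = 3·(+0.30 − (+0.461))/0.0592 = −8.159.
For 3 V³⁺(aq) + Ga(s) → 3 V²⁺(aq) + Ga³⁺(aq), the reaction quotient is Q = ([V²⁺(aq)]^3·[Ga³⁺(aq)]) / [V³⁺(aq)]^3.
Substituting the known concentrations and solving, log [V²⁺(aq)] = −2.681 and [V²⁺(aq)] = 0.0021 M.

0.0021 M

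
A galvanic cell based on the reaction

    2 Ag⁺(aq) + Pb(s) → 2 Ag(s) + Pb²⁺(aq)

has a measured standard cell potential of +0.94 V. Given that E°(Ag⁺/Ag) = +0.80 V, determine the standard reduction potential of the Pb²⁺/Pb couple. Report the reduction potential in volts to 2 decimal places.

In the reaction as written the Ag⁺/Ag couple is reduced (cathode) and Pb²⁺/Pb is oxidized (anode), so E°cell = E°(Ag⁺/Ag) − E°(Pb²⁺/Pb).
E°(Pb²⁺/Pb) = E°(cathode) − E°cell = +0.80 − (+0.94) = −0.14 V.

−0.14 V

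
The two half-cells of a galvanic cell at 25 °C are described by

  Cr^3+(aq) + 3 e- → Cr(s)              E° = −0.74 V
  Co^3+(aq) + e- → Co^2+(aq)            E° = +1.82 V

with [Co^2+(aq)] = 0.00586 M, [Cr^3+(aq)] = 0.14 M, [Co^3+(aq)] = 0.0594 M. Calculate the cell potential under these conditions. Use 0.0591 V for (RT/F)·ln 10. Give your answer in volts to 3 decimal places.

+2.636 V

Co³⁺/Co²⁺ is reduced (cathode, E° = +1.82 V) and Cr³⁺/Cr is oxidized (anode).
E°cell = E°cat − E°an = +1.82 − (−0.74) = +2.56 V; n = 3.
Balancing gives 3 Co^3+(aq) + Cr(s) → 3 Co^2+(aq) + Cr^3+(aq); hence Q = ([Co^2+(aq)]^3·[Cr^3+(aq)]) / [Co^3+(aq)]^3 = 0.000134 (log Q = −3.872).
E = E° − (0.0591/n)·log Q = +2.56 − (0.0591/3)(−3.872) = +2.636 V.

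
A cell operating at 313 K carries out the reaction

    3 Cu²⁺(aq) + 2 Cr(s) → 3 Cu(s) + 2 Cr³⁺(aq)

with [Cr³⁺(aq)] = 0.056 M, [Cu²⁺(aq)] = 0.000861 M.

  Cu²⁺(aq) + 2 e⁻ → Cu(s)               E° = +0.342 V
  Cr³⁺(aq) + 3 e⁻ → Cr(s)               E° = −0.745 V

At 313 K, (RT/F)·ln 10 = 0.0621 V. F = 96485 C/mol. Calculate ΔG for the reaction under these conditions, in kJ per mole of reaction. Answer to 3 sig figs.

−589 kJ/mol

The standard cell potential is +0.342 − (−0.745) = +1.087 V, with n = 6 electrons in the balanced equation.
The reaction quotient is [Cr³⁺(aq)]^2 / [Cu²⁺(aq)]^3 = 4.91×10^6; by Nernst, E = +1.087 − (0.0621/6)(6.691) = +1.0177 V.
Then ΔG = −nFE = −6 × 96485 × +1.0177 J/mol = −589 kJ/mol.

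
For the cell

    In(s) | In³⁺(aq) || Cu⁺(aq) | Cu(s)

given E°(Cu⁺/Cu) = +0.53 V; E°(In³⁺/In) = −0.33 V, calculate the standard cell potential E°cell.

+0.86 V

By convention the left-hand electrode in cell notation is the anode (oxidation) and the right-hand electrode is the cathode (reduction).
E°cell = E°(right) − E°(left) = +0.53 − (−0.33) = +0.86 V.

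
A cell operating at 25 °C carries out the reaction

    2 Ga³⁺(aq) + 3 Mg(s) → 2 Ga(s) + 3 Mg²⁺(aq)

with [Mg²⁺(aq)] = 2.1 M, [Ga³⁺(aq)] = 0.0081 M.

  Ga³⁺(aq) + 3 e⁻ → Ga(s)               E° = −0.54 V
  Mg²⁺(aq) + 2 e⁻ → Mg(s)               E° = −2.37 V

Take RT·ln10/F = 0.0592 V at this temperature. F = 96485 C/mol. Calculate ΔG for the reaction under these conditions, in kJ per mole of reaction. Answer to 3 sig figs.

With Ga³⁺/Ga reduced at the cathode, E°cell = −0.54 − (−2.37) = +1.83 V and n = 6.
Q = [Mg²⁺(aq)]^3 / [Ga³⁺(aq)]^2 = 1.41×10^5, so log Q = 5.150 and E = +1.83 − (0.0592/6)(5.150) = +1.7792 V.
ΔG = −nFE = −(6)(96485)(+1.7792) J/mol = −1030 kJ/mol.

−1030 kJ/mol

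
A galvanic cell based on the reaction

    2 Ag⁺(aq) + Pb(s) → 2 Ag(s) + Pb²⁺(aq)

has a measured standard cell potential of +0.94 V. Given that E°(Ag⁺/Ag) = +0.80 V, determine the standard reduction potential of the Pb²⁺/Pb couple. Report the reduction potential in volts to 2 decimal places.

In the reaction as written the Ag⁺/Ag couple is reduced (cathode) and Pb²⁺/Pb is oxidized (anode), so E°cell = E°(Ag⁺/Ag) − E°(Pb²⁺/Pb).
E°(Pb²⁺/Pb) = E°(cathode) − E°cell = +0.80 − (+0.94) = −0.14 V.

−0.14 V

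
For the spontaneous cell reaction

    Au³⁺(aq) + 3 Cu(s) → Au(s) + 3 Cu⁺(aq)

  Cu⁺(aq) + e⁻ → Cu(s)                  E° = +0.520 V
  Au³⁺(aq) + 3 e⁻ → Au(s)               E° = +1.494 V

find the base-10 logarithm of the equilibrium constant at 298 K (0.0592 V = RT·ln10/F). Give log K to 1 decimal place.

log K = 49.4

The Au³⁺/Au couple is reduced (cathode); E°cell = +1.494 − (+0.520) = +0.974 V with n = 3.
At equilibrium E = 0, so log K = nE°cell / 0.0592 = (3)(+0.974) / 0.0592 = 49.4.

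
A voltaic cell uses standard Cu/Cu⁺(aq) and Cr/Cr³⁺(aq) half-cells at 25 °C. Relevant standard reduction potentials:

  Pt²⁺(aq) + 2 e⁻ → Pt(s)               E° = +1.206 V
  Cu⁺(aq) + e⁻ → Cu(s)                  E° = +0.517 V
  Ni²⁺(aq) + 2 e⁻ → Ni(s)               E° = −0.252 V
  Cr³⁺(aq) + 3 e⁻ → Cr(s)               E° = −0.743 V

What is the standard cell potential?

+1.260 V

The Cu⁺/Cu couple has the higher E°, so Cu ion is reduced (cathode) and Cr is oxidized (anode).
E°cell = E°(cathode) − E°(anode) = +0.517 − (−0.743) = +1.260 V.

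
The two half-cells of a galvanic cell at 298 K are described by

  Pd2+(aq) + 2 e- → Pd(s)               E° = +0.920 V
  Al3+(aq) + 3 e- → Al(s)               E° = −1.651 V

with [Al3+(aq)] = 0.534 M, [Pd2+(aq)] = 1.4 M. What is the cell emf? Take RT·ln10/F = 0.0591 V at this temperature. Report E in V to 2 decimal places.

+2.58 V

Since E°(Pd²⁺/Pd) > E°(Al³⁺/Al), Pd²⁺/Pd serves as the cathode.
E°cell = +0.920 − (−1.651) = +2.571 V, with n = 6 electrons transferred.
The balanced reaction is 3 Pd2+(aq) + 2 Al(s) → 3 Pd(s) + 2 Al3+(aq), so Q = [Al3+(aq)]^2 / [Pd2+(aq)]^3 = 0.104 and log Q = −0.983.
By the Nernst equation, E = +2.571 − (0.0591/6)·(−0.983) = +2.58 V.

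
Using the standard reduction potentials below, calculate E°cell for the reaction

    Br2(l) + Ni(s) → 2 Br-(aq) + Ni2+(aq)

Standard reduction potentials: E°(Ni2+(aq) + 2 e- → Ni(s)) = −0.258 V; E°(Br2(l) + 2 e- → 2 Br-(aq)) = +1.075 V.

+1.333 V

Br2(l) gains electrons, so the Br₂/Br⁻ couple is the cathode; the Ni²⁺/Ni couple is the anode.
E°cell = E°(cathode) − E°(anode) = +1.075 − (−0.258) = +1.333 V.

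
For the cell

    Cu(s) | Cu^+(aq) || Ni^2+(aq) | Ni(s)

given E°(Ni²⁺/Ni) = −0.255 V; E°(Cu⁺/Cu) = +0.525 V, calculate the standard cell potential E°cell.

−0.780 V

By convention the left-hand electrode in cell notation is the anode (oxidation) and the right-hand electrode is the cathode (reduction).
E°cell = E°(right) − E°(left) = −0.255 − (+0.525) = −0.780 V.
The negative sign shows that, as written, the cell would require an external voltage to drive the reaction.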